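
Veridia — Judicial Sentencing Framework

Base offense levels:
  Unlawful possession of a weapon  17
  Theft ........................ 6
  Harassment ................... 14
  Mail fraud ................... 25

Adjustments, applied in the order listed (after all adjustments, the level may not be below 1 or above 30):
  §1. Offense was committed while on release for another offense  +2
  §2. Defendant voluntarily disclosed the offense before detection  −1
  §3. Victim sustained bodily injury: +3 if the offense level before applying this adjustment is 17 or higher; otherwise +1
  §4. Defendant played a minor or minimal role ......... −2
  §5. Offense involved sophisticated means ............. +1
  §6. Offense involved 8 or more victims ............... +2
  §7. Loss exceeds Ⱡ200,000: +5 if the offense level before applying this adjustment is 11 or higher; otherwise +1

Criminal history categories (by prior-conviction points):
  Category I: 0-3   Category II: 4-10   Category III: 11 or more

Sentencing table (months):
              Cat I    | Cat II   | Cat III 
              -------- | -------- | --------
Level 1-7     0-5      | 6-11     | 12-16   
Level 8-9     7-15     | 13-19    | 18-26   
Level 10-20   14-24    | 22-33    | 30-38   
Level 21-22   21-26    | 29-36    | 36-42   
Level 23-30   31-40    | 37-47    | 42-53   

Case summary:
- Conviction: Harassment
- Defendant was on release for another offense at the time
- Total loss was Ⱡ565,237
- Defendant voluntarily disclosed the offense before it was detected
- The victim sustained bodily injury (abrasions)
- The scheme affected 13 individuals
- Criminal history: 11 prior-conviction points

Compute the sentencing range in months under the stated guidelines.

42-53 months

Base offense level for harassment: 14.
§1 applies: 14 + 2 = 16.
§2 applies: 16 − 1 = 15.
§3 applies (level before this adjustment is 15 < 17, so +1): 15 + 1 = 16.
§4 does not apply.
§6 applies: 16 + 2 = 18.
§7 applies (level before this adjustment is 18 ≥ 11, so +5): 18 + 5 = 23.
Final offense level: 23.
Criminal history: 11 prior points → Category III (11+).
Level 23 falls in the 23-30 band.
Grid: Level 23-30 × Category III = 42-53 months.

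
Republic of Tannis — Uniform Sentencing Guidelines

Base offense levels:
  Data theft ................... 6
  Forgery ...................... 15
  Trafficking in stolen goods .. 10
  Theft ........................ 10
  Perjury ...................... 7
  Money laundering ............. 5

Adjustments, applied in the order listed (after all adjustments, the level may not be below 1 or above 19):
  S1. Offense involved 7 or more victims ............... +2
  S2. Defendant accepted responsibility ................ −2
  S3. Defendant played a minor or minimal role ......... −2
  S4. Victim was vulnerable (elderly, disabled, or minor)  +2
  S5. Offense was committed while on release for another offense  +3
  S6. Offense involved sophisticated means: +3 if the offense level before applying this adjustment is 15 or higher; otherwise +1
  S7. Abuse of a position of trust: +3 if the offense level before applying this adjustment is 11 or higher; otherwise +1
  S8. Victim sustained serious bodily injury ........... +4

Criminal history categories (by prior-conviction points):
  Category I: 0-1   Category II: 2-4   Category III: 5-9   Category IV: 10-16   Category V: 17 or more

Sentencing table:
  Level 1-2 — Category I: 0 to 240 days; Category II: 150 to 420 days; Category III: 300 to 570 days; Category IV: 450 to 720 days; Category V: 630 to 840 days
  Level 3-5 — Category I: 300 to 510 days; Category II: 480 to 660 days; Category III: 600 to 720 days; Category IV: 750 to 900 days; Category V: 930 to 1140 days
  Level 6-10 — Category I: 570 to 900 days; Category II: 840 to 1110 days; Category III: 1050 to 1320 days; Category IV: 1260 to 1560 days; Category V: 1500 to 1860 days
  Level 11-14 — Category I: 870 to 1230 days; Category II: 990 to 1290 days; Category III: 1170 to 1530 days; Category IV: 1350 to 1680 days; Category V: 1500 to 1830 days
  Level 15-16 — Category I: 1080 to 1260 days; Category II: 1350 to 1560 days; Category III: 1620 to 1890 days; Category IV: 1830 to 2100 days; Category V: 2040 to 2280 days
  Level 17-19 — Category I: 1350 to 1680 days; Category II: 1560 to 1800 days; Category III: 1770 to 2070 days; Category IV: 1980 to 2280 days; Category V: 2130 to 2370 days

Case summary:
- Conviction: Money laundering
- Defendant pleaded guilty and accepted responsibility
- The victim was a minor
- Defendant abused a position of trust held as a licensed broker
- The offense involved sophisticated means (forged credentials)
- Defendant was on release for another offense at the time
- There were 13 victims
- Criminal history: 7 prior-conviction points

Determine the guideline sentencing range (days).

Base offense level for money laundering: 5.
S1 applies: 5 + 2 = 7.
S2 applies: 7 − 2 = 5.
S4 applies: 5 + 2 = 7.
S5 applies: 7 + 3 = 10.
S6 applies (level before this adjustment is 10 < 15, so +1): 10 + 1 = 11.
S7 applies (level before this adjustment is 11 ≥ 11, so +3): 11 + 3 = 14.
S8 does not apply.
Final offense level: 14.
Criminal history: 7 prior points → Category III (5-9).
Level 14 falls in the 11-14 band.
Grid: Level 11-14 × Category III = 1170-1530 days.

1170-1530 days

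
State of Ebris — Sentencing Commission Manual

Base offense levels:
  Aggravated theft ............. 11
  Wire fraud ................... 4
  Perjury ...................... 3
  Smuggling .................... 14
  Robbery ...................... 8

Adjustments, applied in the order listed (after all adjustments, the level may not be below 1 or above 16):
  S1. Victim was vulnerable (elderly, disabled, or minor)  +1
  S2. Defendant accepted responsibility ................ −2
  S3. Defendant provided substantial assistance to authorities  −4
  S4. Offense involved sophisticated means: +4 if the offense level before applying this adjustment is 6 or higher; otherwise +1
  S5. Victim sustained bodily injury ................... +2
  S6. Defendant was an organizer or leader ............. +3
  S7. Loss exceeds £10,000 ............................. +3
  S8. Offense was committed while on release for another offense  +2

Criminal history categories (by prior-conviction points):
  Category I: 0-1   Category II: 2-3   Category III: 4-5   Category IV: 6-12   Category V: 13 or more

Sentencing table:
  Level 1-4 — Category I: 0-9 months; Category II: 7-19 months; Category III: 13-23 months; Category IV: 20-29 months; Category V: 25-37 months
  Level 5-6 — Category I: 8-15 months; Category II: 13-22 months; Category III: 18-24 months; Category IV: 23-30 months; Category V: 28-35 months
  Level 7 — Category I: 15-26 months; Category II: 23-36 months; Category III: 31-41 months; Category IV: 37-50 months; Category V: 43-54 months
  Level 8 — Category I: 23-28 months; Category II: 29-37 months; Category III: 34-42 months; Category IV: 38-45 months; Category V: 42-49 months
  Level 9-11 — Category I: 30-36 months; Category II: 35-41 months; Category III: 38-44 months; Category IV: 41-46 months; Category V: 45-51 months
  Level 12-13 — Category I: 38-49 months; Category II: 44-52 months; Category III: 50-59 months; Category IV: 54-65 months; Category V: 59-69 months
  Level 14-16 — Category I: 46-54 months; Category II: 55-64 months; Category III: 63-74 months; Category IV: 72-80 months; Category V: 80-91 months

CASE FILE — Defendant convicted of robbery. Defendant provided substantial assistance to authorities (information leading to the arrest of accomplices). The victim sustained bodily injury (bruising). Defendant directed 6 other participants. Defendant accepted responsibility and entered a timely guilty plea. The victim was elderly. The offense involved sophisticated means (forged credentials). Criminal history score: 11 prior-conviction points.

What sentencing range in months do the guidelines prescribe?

Base offense level for robbery: 8.
S1 applies: 8 + 1 = 9.
S2 applies: 9 − 2 = 7.
S3 applies: 7 − 4 = 3.
S4 applies (level before this adjustment is 3 < 6, so +1): 3 + 1 = 4.
S5 applies: 4 + 2 = 6.
S6 applies: 6 + 3 = 9.
S7 does not apply.
S8 does not apply.
Final offense level: 9.
Criminal history: 11 prior points → Category IV (6-12).
Level 9 falls in the 9-11 band.
Grid: Level 9-11 × Category IV = 41-46 months.

41-46 months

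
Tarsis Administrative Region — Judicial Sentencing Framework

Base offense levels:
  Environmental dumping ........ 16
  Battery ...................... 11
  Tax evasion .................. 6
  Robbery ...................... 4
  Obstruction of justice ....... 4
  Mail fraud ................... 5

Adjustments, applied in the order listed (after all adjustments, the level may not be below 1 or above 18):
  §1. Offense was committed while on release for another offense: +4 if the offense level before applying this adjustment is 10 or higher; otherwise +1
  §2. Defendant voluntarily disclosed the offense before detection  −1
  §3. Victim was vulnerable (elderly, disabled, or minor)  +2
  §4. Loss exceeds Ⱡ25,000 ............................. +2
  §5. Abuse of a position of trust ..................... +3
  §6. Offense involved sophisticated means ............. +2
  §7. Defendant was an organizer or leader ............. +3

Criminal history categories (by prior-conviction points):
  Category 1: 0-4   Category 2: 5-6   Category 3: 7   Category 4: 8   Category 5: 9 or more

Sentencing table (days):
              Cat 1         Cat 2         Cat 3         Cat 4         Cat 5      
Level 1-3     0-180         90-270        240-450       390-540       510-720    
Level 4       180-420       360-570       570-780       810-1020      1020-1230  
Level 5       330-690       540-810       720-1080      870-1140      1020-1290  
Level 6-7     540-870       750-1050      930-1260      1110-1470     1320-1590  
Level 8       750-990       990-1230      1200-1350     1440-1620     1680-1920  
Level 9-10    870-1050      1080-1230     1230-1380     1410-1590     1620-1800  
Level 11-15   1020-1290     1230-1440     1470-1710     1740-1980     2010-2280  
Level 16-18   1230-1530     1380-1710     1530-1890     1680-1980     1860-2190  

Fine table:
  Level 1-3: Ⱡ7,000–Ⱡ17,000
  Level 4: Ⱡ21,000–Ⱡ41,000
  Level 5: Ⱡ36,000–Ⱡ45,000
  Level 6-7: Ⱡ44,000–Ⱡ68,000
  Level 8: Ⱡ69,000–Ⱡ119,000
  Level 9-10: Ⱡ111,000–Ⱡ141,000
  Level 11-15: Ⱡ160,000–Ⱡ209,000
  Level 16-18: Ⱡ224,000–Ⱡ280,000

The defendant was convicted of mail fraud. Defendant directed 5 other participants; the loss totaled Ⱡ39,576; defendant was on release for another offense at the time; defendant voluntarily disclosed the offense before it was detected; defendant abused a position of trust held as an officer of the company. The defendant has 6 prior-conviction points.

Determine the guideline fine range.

Base offense level for mail fraud: 5.
§1 applies (level before this adjustment is 5 < 10, so +1): 5 + 1 = 6.
§2 applies: 6 − 1 = 5.
§3 does not apply.
§4 applies: 5 + 2 = 7.
§5 applies: 7 + 3 = 10.
§6 does not apply.
§7 applies: 10 + 3 = 13.
Final offense level: 13.
Level 13 falls in the 11-15 band.
Fine table: Level 11-15 → Ⱡ160,000–Ⱡ209,000.

Ⱡ160,000–Ⱡ209,000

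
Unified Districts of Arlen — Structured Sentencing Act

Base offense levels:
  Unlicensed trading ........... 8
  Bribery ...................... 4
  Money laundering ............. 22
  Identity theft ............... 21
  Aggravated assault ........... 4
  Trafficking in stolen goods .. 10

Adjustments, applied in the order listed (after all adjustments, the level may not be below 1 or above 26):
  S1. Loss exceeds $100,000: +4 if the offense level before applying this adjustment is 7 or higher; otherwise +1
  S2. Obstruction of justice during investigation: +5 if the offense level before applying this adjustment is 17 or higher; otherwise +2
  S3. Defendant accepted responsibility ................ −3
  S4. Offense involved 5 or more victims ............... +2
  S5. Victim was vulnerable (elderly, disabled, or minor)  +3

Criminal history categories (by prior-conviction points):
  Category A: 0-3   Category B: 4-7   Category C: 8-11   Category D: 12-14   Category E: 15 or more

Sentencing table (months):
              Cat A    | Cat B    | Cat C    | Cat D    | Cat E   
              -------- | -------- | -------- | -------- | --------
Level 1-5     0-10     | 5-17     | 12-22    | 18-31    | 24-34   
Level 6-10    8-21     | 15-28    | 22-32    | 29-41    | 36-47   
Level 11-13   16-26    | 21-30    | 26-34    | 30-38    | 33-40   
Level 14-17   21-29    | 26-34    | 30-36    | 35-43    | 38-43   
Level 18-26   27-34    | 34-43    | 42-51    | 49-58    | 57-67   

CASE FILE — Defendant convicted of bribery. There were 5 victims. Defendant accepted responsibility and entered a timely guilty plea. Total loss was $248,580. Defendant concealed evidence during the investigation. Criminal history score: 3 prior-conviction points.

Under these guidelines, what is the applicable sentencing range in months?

8-21 months

Base offense level for bribery: 4.
S1 applies (level before this adjustment is 4 < 7, so +1): 4 + 1 = 5.
S2 applies (level before this adjustment is 5 < 17, so +2): 5 + 2 = 7.
S3 applies: 7 − 3 = 4.
S4 applies: 4 + 2 = 6.
S5 does not apply.
Final offense level: 6.
Criminal history: 3 prior points → Category A (0-3).
Level 6 falls in the 6-10 band.
Grid: Level 6-10 × Category A = 8-21 months.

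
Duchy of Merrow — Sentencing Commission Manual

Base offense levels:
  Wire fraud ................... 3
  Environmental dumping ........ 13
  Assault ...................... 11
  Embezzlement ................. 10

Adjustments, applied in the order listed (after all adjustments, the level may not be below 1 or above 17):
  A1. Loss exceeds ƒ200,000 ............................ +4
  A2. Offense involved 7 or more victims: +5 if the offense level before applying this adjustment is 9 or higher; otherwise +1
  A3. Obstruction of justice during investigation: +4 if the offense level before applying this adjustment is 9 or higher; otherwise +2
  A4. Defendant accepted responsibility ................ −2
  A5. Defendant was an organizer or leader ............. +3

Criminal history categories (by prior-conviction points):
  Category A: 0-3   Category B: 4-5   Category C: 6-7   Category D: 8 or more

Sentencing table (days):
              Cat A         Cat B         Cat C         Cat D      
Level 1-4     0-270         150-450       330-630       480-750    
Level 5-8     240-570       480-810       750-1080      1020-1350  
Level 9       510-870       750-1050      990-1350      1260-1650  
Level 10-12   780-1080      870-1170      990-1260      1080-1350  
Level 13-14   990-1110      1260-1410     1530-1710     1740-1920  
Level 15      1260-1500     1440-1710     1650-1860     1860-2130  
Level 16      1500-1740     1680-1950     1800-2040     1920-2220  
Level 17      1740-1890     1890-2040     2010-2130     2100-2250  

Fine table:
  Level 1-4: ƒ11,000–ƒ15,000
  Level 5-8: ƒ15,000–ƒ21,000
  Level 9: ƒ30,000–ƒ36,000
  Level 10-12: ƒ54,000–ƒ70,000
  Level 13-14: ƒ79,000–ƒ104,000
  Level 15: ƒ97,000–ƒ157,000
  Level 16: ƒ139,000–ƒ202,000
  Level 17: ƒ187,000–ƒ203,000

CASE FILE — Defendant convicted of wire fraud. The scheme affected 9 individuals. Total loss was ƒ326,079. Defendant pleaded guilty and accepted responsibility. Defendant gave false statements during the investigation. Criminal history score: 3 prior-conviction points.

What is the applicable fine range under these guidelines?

ƒ15,000–ƒ21,000

Base offense level for wire fraud: 3.
A1 applies: 3 + 4 = 7.
A2 applies (level before this adjustment is 7 < 9, so +1): 7 + 1 = 8.
A3 applies (level before this adjustment is 8 < 9, so +2): 8 + 2 = 10.
A4 applies: 10 − 2 = 8.
Final offense level: 8.
Level 8 falls in the 5-8 band.
Fine table: Level 5-8 → ƒ15,000–ƒ21,000.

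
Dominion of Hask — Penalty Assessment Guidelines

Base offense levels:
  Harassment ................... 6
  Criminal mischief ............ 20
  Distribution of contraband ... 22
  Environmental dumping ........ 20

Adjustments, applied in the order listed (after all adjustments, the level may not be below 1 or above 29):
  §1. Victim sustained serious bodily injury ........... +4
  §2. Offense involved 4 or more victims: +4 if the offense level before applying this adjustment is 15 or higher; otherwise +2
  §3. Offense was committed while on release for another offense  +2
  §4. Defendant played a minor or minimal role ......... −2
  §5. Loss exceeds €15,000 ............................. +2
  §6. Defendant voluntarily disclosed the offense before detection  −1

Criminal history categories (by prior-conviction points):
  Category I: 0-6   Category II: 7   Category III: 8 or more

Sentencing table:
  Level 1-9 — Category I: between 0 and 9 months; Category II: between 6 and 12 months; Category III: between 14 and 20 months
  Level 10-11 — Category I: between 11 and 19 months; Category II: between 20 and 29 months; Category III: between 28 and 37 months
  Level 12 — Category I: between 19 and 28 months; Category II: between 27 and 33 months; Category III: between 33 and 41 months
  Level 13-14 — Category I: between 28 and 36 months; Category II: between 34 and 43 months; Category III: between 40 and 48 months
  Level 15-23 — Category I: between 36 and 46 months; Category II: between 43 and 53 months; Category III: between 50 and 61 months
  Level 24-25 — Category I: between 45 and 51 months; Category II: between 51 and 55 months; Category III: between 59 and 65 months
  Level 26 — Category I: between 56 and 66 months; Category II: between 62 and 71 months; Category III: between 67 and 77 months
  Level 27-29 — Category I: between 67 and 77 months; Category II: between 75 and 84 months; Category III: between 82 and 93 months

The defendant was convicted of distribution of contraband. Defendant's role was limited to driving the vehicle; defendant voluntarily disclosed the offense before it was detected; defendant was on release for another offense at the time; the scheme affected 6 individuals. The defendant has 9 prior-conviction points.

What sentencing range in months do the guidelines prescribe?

59-65 months

Base offense level for distribution of contraband: 22.
§2 applies (level before this adjustment is 22 ≥ 15, so +4): 22 + 4 = 26.
§3 applies: 26 + 2 = 28.
§4 applies: 28 − 2 = 26.
§5 does not apply.
§6 applies: 26 − 1 = 25.
Final offense level: 25.
Criminal history: 9 prior points → Category III (8+).
Level 25 falls in the 24-25 band.
Grid: Level 24-25 × Category III = 59-65 months.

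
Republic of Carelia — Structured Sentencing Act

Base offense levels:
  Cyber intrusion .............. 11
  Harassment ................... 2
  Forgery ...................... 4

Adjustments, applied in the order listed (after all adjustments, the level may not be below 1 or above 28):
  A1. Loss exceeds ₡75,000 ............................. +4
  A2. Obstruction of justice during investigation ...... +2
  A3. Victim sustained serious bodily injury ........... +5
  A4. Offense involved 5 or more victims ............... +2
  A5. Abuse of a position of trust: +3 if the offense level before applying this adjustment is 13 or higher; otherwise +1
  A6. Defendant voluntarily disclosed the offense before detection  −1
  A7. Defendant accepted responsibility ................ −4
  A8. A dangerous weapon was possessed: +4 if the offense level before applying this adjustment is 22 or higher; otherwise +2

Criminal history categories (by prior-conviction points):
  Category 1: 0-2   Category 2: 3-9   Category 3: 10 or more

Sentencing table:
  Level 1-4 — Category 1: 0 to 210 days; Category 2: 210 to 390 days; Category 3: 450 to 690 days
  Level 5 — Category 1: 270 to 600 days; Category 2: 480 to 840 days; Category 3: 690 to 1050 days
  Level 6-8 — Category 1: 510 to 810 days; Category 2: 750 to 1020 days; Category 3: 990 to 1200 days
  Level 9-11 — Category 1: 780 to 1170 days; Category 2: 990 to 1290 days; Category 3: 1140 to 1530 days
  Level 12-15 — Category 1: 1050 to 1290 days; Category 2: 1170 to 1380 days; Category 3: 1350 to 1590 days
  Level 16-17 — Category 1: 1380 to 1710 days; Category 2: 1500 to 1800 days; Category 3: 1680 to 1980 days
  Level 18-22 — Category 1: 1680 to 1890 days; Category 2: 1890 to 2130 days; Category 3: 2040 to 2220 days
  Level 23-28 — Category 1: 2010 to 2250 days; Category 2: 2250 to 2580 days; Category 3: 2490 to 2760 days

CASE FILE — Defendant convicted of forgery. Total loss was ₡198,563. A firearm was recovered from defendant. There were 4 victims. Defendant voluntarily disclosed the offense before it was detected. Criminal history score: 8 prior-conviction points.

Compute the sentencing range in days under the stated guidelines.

990-1290 days

Base offense level for forgery: 4.
A1 applies: 4 + 4 = 8.
A3 does not apply.
A6 applies: 8 − 1 = 7.
A8 applies (level before this adjustment is 7 < 22, so +2): 7 + 2 = 9.
Final offense level: 9.
Criminal history: 8 prior points → Category 2 (3-9).
Level 9 falls in the 9-11 band.
Grid: Level 9-11 × Category 2 = 990-1290 days.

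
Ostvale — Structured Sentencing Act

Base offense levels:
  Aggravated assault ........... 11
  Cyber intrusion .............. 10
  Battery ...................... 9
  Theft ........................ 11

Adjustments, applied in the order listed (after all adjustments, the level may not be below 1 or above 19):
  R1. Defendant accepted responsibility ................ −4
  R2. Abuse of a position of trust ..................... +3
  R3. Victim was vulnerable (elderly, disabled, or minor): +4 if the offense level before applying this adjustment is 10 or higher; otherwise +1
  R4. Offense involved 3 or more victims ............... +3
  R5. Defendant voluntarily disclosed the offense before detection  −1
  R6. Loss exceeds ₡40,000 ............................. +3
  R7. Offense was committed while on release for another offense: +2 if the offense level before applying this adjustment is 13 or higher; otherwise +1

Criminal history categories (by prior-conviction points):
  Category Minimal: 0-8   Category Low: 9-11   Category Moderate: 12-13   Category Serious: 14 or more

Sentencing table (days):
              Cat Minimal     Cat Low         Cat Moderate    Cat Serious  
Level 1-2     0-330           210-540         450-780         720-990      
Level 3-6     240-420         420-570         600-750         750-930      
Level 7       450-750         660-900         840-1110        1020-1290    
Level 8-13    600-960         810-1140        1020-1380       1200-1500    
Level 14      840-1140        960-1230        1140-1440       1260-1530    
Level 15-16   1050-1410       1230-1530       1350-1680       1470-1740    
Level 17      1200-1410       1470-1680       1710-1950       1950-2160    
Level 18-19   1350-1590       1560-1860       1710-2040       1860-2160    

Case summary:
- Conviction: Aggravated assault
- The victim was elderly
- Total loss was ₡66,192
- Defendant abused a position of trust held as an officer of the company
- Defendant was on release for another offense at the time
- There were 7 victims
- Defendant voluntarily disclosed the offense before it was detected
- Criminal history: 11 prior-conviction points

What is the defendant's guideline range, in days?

Base offense level for aggravated assault: 11.
R1 does not apply.
R2 applies: 11 + 3 = 14.
R3 applies (level before this adjustment is 14 ≥ 10, so +4): 14 + 4 = 18.
R4 applies: 18 + 3 = 21.
R5 applies: 21 − 1 = 20.
R6 applies: 20 + 3 = 23.
R7 applies (level before this adjustment is 23 ≥ 13, so +2): 23 + 2 = 25.
Level 25 exceeds the maximum of 19; capped at 19.
Final offense level: 19.
Criminal history: 11 prior points → Category Low (9-11).
Level 19 falls in the 18-19 band.
Grid: Level 18-19 × Category Low = 1560-1860 days.

1560-1860 days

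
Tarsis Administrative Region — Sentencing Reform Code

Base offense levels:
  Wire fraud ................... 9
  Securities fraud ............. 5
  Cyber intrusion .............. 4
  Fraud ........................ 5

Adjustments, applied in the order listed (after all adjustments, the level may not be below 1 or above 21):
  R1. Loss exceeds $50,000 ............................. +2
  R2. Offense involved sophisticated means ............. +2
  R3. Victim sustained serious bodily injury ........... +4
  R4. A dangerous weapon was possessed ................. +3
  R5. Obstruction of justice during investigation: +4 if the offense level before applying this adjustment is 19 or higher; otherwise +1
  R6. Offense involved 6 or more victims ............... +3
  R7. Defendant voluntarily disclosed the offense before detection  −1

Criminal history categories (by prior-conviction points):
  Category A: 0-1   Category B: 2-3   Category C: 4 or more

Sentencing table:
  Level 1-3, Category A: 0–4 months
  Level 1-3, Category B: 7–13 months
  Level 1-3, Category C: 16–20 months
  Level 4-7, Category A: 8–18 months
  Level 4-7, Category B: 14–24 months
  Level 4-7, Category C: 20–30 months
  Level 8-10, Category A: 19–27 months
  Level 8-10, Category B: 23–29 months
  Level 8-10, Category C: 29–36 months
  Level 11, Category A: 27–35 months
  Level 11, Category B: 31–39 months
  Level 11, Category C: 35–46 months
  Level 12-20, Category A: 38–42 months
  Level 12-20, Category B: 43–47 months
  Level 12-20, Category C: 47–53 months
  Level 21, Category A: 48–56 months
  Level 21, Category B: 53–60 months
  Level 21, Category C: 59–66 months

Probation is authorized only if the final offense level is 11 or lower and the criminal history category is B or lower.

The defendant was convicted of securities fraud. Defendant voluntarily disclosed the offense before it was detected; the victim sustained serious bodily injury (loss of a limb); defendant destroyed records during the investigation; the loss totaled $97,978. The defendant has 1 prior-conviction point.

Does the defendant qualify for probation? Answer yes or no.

Yes

Base offense level for securities fraud: 5.
R1 applies: 5 + 2 = 7.
R3 applies: 7 + 4 = 11.
R4 does not apply.
R5 applies (level before this adjustment is 11 < 19, so +1): 11 + 1 = 12.
R6 does not apply.
R7 applies: 12 − 1 = 11.
Final offense level: 11.
Criminal history: 1 prior point → Category A (0-1).
Level 11 falls in the 11 band.
Grid: Level 11 × Category A = 27-35 months.
Probation check: level 11 ≤ 11 and category A ≤ B → eligible.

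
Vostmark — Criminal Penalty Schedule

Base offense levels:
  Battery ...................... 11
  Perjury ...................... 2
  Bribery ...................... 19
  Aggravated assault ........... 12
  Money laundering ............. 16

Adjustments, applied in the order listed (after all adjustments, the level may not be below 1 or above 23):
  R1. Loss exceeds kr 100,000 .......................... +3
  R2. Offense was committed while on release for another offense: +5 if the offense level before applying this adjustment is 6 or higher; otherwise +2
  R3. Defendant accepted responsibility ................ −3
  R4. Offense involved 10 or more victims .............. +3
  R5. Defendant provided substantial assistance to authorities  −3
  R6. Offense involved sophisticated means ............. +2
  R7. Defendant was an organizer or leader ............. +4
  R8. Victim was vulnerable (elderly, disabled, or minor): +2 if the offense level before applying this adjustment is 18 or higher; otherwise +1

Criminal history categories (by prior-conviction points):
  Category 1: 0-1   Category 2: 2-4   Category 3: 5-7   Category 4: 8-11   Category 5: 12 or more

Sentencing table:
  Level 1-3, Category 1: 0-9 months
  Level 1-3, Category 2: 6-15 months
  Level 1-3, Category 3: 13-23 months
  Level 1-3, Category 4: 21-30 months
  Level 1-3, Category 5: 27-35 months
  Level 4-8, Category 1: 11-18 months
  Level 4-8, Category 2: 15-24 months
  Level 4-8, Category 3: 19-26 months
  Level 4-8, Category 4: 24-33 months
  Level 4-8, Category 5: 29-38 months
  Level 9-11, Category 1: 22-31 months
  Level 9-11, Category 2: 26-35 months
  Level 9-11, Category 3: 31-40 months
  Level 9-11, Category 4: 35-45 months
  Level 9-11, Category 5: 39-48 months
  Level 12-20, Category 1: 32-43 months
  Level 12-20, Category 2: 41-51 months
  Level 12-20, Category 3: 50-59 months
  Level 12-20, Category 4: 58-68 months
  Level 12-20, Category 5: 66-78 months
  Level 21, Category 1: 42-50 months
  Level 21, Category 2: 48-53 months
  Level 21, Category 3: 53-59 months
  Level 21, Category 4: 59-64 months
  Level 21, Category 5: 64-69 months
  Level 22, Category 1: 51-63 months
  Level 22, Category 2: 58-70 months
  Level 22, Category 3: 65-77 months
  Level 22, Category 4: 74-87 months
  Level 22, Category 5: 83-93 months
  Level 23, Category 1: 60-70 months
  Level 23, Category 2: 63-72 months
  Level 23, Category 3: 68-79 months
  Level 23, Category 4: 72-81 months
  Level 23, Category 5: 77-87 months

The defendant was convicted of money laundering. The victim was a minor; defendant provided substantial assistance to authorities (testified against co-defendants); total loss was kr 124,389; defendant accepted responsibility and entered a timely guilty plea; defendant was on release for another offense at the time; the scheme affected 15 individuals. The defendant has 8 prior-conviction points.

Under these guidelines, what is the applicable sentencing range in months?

Base offense level for money laundering: 16.
R1 applies: 16 + 3 = 19.
R2 applies (level before this adjustment is 19 ≥ 6, so +5): 19 + 5 = 24.
R3 applies: 24 − 3 = 21.
R4 applies: 21 + 3 = 24.
R5 applies: 24 − 3 = 21.
R6 does not apply.
R8 applies (level before this adjustment is 21 ≥ 18, so +2): 21 + 2 = 23.
Final offense level: 23.
Criminal history: 8 prior points → Category 4 (8-11).
Level 23 falls in the 23 band.
Grid: Level 23 × Category 4 = 72-81 months.

72-81 months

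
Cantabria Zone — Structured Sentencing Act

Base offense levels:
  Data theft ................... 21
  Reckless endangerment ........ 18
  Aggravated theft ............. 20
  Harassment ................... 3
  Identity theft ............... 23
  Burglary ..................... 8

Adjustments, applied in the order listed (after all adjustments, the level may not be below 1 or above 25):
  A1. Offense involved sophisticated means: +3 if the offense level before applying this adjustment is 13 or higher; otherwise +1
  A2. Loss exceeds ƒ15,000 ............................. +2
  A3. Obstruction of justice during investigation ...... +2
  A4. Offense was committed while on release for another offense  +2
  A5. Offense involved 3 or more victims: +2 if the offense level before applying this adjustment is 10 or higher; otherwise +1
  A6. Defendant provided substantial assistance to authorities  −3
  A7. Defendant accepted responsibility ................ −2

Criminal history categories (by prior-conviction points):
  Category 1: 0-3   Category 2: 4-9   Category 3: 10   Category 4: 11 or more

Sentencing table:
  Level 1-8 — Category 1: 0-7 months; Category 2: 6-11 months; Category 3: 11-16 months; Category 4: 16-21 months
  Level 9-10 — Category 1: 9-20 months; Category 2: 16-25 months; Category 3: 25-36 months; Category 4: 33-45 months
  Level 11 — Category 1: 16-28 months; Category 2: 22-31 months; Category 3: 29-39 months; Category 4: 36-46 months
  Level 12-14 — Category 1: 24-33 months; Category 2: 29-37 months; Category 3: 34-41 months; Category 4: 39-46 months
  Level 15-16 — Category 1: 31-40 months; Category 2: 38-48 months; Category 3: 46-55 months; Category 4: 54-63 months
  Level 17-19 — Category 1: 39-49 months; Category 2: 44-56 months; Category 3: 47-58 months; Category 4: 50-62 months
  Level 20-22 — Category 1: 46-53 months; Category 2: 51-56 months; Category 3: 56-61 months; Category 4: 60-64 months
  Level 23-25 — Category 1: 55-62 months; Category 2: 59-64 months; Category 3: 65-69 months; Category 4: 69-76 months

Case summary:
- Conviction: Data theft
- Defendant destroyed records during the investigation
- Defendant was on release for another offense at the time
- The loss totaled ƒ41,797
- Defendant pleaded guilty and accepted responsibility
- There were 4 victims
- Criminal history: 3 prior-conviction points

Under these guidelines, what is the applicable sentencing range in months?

Base offense level for data theft: 21.
A1 does not apply.
A2 applies: 21 + 2 = 23.
A3 applies: 23 + 2 = 25.
A4 applies: 25 + 2 = 27.
A5 applies (level before this adjustment is 27 ≥ 10, so +2): 27 + 2 = 29.
A7 applies: 29 − 2 = 27.
Level 27 exceeds the maximum of 25; capped at 25.
Final offense level: 25.
Criminal history: 3 prior points → Category 1 (0-3).
Level 25 falls in the 23-25 band.
Grid: Level 23-25 × Category 1 = 55-62 months.

55-62 months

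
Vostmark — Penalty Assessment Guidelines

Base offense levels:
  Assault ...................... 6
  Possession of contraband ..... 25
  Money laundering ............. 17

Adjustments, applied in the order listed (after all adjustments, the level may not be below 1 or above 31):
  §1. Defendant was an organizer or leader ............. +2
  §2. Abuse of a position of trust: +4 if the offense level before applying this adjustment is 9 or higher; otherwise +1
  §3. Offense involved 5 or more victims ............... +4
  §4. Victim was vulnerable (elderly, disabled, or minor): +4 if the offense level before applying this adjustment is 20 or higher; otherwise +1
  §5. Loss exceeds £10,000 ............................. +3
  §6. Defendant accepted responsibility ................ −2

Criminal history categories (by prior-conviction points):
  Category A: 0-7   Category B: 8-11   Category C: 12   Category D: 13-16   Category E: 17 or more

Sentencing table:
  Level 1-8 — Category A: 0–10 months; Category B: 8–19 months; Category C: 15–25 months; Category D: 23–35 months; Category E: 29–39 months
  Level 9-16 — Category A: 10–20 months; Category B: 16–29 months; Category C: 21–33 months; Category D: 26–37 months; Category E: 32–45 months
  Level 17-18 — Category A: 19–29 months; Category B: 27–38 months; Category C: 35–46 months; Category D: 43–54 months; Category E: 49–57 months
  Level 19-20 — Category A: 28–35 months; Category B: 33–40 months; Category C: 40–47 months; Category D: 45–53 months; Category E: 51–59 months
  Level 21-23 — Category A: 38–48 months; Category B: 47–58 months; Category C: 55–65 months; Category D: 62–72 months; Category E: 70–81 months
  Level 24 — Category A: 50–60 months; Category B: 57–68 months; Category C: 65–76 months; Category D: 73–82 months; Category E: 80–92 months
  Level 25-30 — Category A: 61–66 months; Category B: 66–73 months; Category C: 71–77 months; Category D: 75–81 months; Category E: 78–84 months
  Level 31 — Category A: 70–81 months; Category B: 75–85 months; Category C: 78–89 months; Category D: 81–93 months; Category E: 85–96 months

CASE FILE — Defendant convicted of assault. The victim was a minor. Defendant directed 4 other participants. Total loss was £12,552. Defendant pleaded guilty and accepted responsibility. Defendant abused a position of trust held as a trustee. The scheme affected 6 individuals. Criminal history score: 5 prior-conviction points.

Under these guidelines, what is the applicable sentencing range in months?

Base offense level for assault: 6.
§1 applies: 6 + 2 = 8.
§2 applies (level before this adjustment is 8 < 9, so +1): 8 + 1 = 9.
§3 applies: 9 + 4 = 13.
§4 applies (level before this adjustment is 13 < 20, so +1): 13 + 1 = 14.
§5 applies: 14 + 3 = 17.
§6 applies: 17 − 2 = 15.
Final offense level: 15.
Criminal history: 5 prior points → Category A (0-7).
Level 15 falls in the 9-16 band.
Grid: Level 9-16 × Category A = 10-20 months.

10-20 months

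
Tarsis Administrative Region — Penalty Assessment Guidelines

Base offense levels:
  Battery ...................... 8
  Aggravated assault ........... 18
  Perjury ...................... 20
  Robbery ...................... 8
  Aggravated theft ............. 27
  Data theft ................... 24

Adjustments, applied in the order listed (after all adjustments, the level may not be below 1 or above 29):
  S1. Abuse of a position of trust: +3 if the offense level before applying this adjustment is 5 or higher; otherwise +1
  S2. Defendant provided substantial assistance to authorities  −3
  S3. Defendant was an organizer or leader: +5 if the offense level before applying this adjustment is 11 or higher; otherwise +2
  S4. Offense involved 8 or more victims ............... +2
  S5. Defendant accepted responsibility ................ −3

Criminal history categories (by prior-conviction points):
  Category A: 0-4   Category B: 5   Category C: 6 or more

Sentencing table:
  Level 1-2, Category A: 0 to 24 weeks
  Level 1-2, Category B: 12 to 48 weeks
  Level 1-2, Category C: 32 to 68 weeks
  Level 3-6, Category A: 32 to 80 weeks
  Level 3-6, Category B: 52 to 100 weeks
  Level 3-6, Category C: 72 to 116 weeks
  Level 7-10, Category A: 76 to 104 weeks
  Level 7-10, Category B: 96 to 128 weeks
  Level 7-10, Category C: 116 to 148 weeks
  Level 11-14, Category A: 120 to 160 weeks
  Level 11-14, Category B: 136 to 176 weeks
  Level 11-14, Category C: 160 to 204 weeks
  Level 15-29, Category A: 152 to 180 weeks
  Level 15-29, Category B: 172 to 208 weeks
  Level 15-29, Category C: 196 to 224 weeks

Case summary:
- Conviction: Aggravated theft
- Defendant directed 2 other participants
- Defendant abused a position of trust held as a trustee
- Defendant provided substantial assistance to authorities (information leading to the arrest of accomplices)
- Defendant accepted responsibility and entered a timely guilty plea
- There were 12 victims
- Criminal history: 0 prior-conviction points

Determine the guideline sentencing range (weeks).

152-180 weeks

Base offense level for aggravated theft: 27.
S1 applies (level before this adjustment is 27 ≥ 5, so +3): 27 + 3 = 30.
S2 applies: 30 − 3 = 27.
S3 applies (level before this adjustment is 27 ≥ 11, so +5): 27 + 5 = 32.
S4 applies: 32 + 2 = 34.
S5 applies: 34 − 3 = 31.
Level 31 exceeds the maximum of 29; capped at 29.
Final offense level: 29.
Criminal history: 0 prior points → Category A (0-4).
Level 29 falls in the 15-29 band.
Grid: Level 15-29 × Category A = 152-180 weeks.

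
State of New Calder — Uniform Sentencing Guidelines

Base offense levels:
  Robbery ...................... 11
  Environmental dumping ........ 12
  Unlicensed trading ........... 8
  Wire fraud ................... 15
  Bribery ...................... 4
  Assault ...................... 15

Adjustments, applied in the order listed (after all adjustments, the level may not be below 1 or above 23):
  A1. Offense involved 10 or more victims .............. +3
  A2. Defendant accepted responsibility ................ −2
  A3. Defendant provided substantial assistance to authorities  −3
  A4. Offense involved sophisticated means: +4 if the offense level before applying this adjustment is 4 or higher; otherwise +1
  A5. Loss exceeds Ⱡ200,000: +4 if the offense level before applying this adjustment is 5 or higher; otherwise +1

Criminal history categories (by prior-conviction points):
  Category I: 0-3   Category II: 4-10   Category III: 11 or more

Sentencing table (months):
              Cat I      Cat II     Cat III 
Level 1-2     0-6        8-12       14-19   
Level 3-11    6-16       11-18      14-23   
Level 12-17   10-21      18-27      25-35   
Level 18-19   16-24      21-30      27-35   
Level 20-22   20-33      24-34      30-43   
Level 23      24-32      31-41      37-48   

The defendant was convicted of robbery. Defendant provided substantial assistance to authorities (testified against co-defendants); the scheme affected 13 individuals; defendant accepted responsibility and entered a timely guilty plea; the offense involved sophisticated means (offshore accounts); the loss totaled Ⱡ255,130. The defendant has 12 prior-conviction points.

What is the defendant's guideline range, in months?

25-35 months

Base offense level for robbery: 11.
A1 applies: 11 + 3 = 14.
A2 applies: 14 − 2 = 12.
A3 applies: 12 − 3 = 9.
A4 applies (level before this adjustment is 9 ≥ 4, so +4): 9 + 4 = 13.
A5 applies (level before this adjustment is 13 ≥ 5, so +4): 13 + 4 = 17.
Final offense level: 17.
Criminal history: 12 prior points → Category III (11+).
Level 17 falls in the 12-17 band.
Grid: Level 12-17 × Category III = 25-35 months.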